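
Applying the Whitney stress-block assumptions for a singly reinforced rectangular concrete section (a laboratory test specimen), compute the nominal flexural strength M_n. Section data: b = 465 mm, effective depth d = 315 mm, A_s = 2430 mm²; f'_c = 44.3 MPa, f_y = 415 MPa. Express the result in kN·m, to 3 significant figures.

M_n ≈ 289 kN·m

T = A_s f_y = 2430 × 415 = 1008450 N = 1008.45 kN.
From C = T: a = T/(0.85 f'_c b) = 1008450/(0.85 × 44.3 × 465) = 57.59 mm.
M_n = T(d − a/2) = 1008.45 kN × (315 − 28.795) mm = 288.62 kN·m.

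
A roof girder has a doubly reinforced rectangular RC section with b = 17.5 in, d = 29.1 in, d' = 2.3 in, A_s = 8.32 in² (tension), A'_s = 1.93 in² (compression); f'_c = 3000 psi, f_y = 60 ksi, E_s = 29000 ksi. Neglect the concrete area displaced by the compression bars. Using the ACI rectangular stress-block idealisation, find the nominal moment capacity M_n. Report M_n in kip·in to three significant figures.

Assume both steels yield.
a = (A_s − A'_s) f_y/(0.85 f'_c b) = (8.32 − 1.93) × 60/(0.85 × 3 × 17.5) = 8.592 in.
c = a/β₁ = 8.592/0.85 = 10.108 in; ε'_s = 0.003(c − d')/c = 0.0023 ≥ ε_y = 0.0021, so the compression steel yields.
M_n = (A_s − A'_s) f_y (d − a/2) + A'_s f_y (d − d') = 383.4 × (29.1 − 4.296) + 115.8 × (29.1 − 2.3) = 9509.9 + 3103.4 = 12613.3 kip·in.

M_n ≈ 12600 kip·in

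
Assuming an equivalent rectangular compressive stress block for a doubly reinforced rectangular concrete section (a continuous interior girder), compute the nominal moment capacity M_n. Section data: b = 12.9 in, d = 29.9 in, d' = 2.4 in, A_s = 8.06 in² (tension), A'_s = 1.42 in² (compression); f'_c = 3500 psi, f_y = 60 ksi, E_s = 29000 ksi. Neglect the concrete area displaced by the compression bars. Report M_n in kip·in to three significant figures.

Assume both steels yield.
a = (A_s − A'_s) f_y/(0.85 f'_c b) = (8.06 − 1.42) × 60/(0.85 × 3.5 × 12.9) = 10.381 in.
c = a/β₁ = 10.381/0.85 = 12.213 in; ε'_s = 0.003(c − d')/c = 0.0024 ≥ ε_y = 0.0021, so the compression steel yields.
M_n = (A_s − A'_s) f_y (d − a/2) + A'_s f_y (d − d') = 398.4 × (29.9 − 5.1905) + 85.2 × (29.9 − 2.4) = 9844.3 + 2343.0 = 12187.3 kip·in.

M_n ≈ 12200 kip·in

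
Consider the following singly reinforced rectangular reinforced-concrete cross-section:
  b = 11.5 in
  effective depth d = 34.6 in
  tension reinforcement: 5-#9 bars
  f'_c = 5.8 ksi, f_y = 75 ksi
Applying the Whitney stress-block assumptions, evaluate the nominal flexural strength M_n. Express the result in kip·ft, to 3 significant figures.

A_s = 5 × 1 = 5 in².
T = A_s f_y = 5 × 75 = 375 kips.
a = T/(0.85 f'_c b) = 375/(0.85 × 5.8 × 11.5) = 6.614 in.
M_n = T(d − a/2) = 375 × (34.6 − 3.307) = 11734.9 kip·in = 11734.9/12 = 977.91 kip·ft.

M_n ≈ 978 kip·ft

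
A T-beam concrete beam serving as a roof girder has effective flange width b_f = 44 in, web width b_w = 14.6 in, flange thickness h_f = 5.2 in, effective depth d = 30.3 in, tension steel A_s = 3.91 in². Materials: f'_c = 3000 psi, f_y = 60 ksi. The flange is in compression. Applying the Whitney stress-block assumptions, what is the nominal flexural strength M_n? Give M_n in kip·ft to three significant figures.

Tension: T = A_s f_y = 3.91 × 60 = 234.6 kips.
Try a within the flange: a = T/(0.85 f'_c b_f) = 234.6/(0.85 × 3 × 44) = 2.091 in.
Since a = 2.091 ≤ h_f = 5.2 in, the stress block lies entirely in the flange; analyse as a rectangular beam of width b_f.
M_n = T(d − a/2) = 234.6 × (30.3 − 1.0455) = 6863.1 kip·in.
M_n = 6863.1/12 = 571.93 kip·ft.

M_n ≈ 572 kip·ft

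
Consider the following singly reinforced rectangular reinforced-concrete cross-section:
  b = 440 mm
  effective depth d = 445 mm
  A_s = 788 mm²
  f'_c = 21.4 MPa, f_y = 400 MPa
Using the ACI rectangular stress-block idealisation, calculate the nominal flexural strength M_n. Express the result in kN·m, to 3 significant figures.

T = A_s f_y = 788 × 400 = 315200 N = 315.2 kN.
From C = T: a = T/(0.85 f'_c b) = 315200/(0.85 × 21.4 × 440) = 39.38 mm.
M_n = T(d − a/2) = 315.2 kN × (445 − 19.69) mm = 134.06 kN·m.

M_n ≈ 134 kN·m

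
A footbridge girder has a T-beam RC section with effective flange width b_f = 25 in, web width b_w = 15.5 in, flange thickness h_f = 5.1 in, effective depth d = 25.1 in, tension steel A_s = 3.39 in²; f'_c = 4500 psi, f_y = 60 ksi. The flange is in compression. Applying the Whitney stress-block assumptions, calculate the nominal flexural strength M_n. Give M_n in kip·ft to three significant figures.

Tension: T = A_s f_y = 3.39 × 60 = 203.4 kips.
Try a within the flange: a = T/(0.85 f'_c b_f) = 203.4/(0.85 × 4.5 × 25) = 2.127 in.
Since a = 2.127 ≤ h_f = 5.1 in, the stress block lies entirely in the flange; analyse as a rectangular beam of width b_f.
M_n = T(d − a/2) = 203.4 × (25.1 − 1.0635) = 4889.0 kip·in.
M_n = 4889.0/12 = 407.42 kip·ft.

M_n ≈ 407 kip·ft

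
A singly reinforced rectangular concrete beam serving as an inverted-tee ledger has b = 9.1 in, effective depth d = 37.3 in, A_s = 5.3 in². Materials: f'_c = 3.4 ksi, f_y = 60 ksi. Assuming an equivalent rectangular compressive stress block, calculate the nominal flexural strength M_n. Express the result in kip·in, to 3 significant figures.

T = A_s f_y = 5.3 × 60 = 318 kips.
a = T/(0.85 f'_c b) = 318/(0.85 × 3.4 × 9.1) = 12.092 in.
M_n = T(d − a/2) = 318 × (37.3 − 6.046) = 9938.8 kip·in.

M_n ≈ 9940 kip·in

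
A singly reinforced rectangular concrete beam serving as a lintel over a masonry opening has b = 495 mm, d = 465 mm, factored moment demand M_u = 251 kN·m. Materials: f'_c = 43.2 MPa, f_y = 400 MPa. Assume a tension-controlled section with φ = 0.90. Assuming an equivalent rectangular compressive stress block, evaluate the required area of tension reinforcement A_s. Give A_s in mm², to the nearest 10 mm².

M_n = M_u/φ = 251/0.90 = 278.889 kN·m.
With M_n = 0.85 f'_c a b (d − a/2), solve the quadratic for a:
a = d − √(d² − 2M_n/(0.85 f'_c b)) = 465 − √(465² − 2 × 278.889×10⁶/(0.85 × 43.2 × 495)) = 34.26 mm.
A_s = 0.85 f'_c a b / f_y = 0.85 × 43.2 × 34.26 × 495 / 400 = 1556.8 mm².

A_s ≈ 1560 mm²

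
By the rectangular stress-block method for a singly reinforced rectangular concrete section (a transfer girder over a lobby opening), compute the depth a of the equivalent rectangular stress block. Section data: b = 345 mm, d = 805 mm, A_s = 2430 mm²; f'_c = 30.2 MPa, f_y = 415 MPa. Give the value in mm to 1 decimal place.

T = A_s f_y = 2430 × 415 = 1008450 N = 1008.45 kN.
Setting C = 0.85 f'_c a b equal to T: a = 1008450/(0.85 × 30.2 × 345) = 113.9 mm.

a ≈ 113.9 mm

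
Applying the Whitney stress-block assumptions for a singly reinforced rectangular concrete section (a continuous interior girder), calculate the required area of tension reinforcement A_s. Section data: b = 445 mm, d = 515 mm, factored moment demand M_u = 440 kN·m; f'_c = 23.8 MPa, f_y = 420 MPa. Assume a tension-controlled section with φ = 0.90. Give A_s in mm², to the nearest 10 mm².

A_s ≈ 2560 mm²

M_n = M_u/φ = 440/0.90 = 488.889 kN·m.
With M_n = 0.85 f'_c a b (d − a/2), solve the quadratic for a:
a = d − √(d² − 2M_n/(0.85 f'_c b)) = 515 − √(515² − 2 × 488.889×10⁶/(0.85 × 23.8 × 445)) = 119.26 mm.
A_s = 0.85 f'_c a b / f_y = 0.85 × 23.8 × 119.26 × 445 / 420 = 2556.2 mm².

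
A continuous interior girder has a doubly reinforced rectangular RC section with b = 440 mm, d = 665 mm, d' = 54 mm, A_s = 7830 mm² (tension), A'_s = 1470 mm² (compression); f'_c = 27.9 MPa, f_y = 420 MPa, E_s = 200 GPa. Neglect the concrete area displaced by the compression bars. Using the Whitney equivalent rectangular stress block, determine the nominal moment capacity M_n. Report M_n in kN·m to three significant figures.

Assume both tension and compression steel yield.
Net tension couple steel: A_s − A'_s = 6360 mm².
a = (A_s − A'_s) f_y / (0.85 f'_c b) = 2671200/(0.85 × 27.9 × 440) = 255.99 mm.
c = a/β₁ = 255.99/0.85 = 301.16 mm; ε'_s = 0.003(c − d')/c = 0.0025 ≥ f_y/E_s = 0.0021, so compression steel does yield.
M_n = (A_s − A'_s) f_y (d − a/2) + A'_s f_y (d − d') = [2671200 × (665 − 127.995) + 617400 × (665 − 54)] × 10⁻⁶ = 1434.45 + 377.23 = 1811.68 kN·m.

M_n ≈ 1810 kN·m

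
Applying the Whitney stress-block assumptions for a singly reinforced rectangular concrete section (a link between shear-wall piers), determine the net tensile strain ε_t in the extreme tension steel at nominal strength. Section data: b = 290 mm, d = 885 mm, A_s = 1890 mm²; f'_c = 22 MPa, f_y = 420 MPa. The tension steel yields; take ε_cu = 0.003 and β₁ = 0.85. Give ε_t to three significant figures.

a = A_s f_y/(0.85 f'_c b) = 146.38 mm.
β₁ = 0.85, so c = a/β₁ = 146.38/0.85 = 172.21 mm.
From the linear strain diagram with ε_cu = 0.003: ε_t = 0.003 (d − c)/c = 0.003 × (885 − 172.21)/172.21 = 0.0124.
Since ε_t ≥ 0.005, the section is tension-controlled.

ε_t ≈ 0.0124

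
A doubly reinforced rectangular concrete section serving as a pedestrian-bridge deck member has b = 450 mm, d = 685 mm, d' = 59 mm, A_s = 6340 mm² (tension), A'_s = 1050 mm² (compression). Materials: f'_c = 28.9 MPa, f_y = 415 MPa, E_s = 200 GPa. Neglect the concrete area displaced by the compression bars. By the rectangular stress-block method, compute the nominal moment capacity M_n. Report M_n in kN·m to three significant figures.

M_n ≈ 1560 kN·m

Assume both tension and compression steel yield.
Net tension couple steel: A_s − A'_s = 5290 mm².
a = (A_s − A'_s) f_y / (0.85 f'_c b) = 2195350/(0.85 × 28.9 × 450) = 198.60 mm.
c = a/β₁ = 198.60/0.844 = 235.31 mm; ε'_s = 0.003(c − d')/c = 0.0022 ≥ f_y/E_s = 0.0021, so compression steel does yield.
M_n = (A_s − A'_s) f_y (d − a/2) + A'_s f_y (d − d') = [2195350 × (685 − 99.3) + 435750 × (685 − 59)] × 10⁻⁶ = 1285.82 + 272.78 = 1558.60 kN·m.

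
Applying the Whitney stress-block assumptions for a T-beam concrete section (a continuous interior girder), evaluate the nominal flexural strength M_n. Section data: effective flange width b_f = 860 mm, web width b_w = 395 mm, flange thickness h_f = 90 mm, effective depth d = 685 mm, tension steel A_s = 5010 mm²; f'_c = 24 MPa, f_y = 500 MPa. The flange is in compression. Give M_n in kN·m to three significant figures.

Tension: T = A_s f_y = 5010 × 500 = 2505000 N.
Try a within the flange: a = T/(0.85 f'_c b_f) = 2505000/(0.85 × 24 × 860) = 142.78 mm.
a = 142.78 > h_f = 90 mm: the block extends into the web. Split into flange-overhang and web parts.
C_f = 0.85 f'_c (b_f − b_w) h_f = 0.85 × 24 × (860 − 395) × 90 = 853740 N.
Remaining web compression depth: a_w = (T − C_f)/(0.85 f'_c b_w) = (2505000 − 853740)/(0.85 × 24 × 395) = 204.92 mm.
M_n = C_f(d − h_f/2) + (T − C_f)(d − a_w/2) = 853740 × (685 − 45) + 1651260 × (685 − 102.46) = 546.39 + 961.93 = 1508.32 × 10⁶ N·mm.
M_n = 1508.32 kN·m.

M_n ≈ 1510 kN·m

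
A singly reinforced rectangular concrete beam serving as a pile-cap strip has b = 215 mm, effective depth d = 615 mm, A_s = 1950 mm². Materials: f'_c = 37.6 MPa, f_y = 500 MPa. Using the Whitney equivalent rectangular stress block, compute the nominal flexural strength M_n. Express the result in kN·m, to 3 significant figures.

M_n ≈ 530 kN·m

T = A_s f_y = 1950 × 500 = 975000 N = 975 kN.
From C = T: a = T/(0.85 f'_c b) = 975000/(0.85 × 37.6 × 215) = 141.89 mm.
M_n = T(d − a/2) = 975 kN × (615 − 70.945) mm = 530.45 kN·m.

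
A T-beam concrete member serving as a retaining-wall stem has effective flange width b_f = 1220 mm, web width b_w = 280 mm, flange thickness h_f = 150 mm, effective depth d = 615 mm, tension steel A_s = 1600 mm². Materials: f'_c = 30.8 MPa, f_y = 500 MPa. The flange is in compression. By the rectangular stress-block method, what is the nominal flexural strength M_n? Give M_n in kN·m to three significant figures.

Tension: T = A_s f_y = 1600 × 500 = 800000 N.
Try a within the flange: a = T/(0.85 f'_c b_f) = 800000/(0.85 × 30.8 × 1220) = 25.05 mm.
Since a = 25.05 ≤ h_f = 150 mm, the stress block lies entirely in the flange; analyse as a rectangular beam of width b_f.
M_n = T(d − a/2) = 800000 × (615 − 12.525) = 481.98 × 10⁶ N·mm.
M_n = 481.98 kN·m.

M_n ≈ 482 kN·m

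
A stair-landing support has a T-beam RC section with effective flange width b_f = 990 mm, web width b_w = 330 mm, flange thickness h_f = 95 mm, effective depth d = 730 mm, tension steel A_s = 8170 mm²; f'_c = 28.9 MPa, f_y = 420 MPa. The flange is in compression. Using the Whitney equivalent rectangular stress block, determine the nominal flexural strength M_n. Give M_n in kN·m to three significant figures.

Tension: T = A_s f_y = 8170 × 420 = 3431400 N.
Try a within the flange: a = T/(0.85 f'_c b_f) = 3431400/(0.85 × 28.9 × 990) = 141.10 mm.
a = 141.10 > h_f = 95 mm: the block extends into the web. Split into flange-overhang and web parts.
C_f = 0.85 f'_c (b_f − b_w) h_f = 0.85 × 28.9 × (990 − 330) × 95 = 1540226 N.
Remaining web compression depth: a_w = (T − C_f)/(0.85 f'_c b_w) = (3431400 − 1540226)/(0.85 × 28.9 × 330) = 233.29 mm.
M_n = C_f(d − h_f/2) + (T − C_f)(d − a_w/2) = 1540226 × (730 − 47.5) + 1891174 × (730 − 116.645) = 1051.20 + 1159.96 = 2211.16 × 10⁶ N·mm.
M_n = 2211.16 kN·m.

M_n ≈ 2210 kN·m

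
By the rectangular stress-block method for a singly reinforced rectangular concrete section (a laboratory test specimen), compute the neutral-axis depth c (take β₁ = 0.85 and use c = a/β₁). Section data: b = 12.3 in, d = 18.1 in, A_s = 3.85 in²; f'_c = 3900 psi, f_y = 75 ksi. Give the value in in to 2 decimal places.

T = A_s f_y = 3.85 × 75 = 288.75 kips.
a = T/(0.85 f'_c b) = 288.75/(0.85 × 3.9 × 12.3) = 7.0816 in.
With β₁ = 0.85, c = a/β₁ = 7.0816/0.85 = 8.33 in.

c ≈ 8.33 in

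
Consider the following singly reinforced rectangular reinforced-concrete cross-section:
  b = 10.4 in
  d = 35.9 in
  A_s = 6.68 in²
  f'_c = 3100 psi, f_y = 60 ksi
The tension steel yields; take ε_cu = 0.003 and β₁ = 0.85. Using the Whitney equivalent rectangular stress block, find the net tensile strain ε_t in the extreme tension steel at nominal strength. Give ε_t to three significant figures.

a = A_s f_y/(0.85 f'_c b) = 14.626 in.
β₁ = 0.85, so c = a/β₁ = 14.626/0.85 = 17.207 in.
From the linear strain diagram with ε_cu = 0.003: ε_t = 0.003 (d − c)/c = 0.003 × (35.9 − 17.207)/17.207 = 0.00326.
ε_t < 0.004 — the section is over-reinforced for flexure under ACI limits.

ε_t ≈ 0.00326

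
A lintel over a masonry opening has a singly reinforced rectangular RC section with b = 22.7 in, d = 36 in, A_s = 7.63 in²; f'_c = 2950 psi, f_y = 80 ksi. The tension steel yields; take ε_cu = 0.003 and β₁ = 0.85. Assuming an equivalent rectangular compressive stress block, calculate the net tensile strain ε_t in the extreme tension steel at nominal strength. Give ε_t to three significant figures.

a = A_s f_y/(0.85 f'_c b) = 10.724 in.
β₁ = 0.85, so c = a/β₁ = 10.724/0.85 = 12.616 in.
From the linear strain diagram with ε_cu = 0.003: ε_t = 0.003 (d − c)/c = 0.003 × (36 − 12.616)/12.616 = 0.00556.
Since ε_t ≥ 0.005, the section is tension-controlled.

ε_t ≈ 0.00556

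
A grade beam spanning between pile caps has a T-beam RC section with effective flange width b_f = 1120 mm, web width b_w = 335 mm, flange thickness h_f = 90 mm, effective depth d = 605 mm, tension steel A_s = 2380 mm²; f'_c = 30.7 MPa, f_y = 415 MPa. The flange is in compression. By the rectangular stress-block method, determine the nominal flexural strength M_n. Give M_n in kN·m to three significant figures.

Tension: T = A_s f_y = 2380 × 415 = 987700 N.
Try a within the flange: a = T/(0.85 f'_c b_f) = 987700/(0.85 × 30.7 × 1120) = 33.79 mm.
Since a = 33.79 ≤ h_f = 90 mm, the stress block lies entirely in the flange; analyse as a rectangular beam of width b_f.
M_n = T(d − a/2) = 987700 × (605 − 16.895) = 580.87 × 10⁶ N·mm.
M_n = 580.87 kN·m.

M_n ≈ 581 kN·m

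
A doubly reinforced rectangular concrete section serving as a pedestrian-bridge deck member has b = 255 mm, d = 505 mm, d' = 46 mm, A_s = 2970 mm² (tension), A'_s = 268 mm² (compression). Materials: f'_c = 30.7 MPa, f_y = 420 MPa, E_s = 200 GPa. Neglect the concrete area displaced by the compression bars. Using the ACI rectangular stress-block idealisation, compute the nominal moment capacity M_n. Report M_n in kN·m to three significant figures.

Assume both tension and compression steel yield.
Net tension couple steel: A_s − A'_s = 2702 mm².
a = (A_s − A'_s) f_y / (0.85 f'_c b) = 1134840/(0.85 × 30.7 × 255) = 170.54 mm.
c = a/β₁ = 170.54/0.831 = 205.22 mm; ε'_s = 0.003(c − d')/c = 0.0023 ≥ f_y/E_s = 0.0021, so compression steel does yield.
M_n = (A_s − A'_s) f_y (d − a/2) + A'_s f_y (d − d') = [1134840 × (505 − 85.27) + 112560 × (505 − 46)] × 10⁻⁶ = 476.33 + 51.67 = 528.00 kN·m.

M_n ≈ 528 kN·m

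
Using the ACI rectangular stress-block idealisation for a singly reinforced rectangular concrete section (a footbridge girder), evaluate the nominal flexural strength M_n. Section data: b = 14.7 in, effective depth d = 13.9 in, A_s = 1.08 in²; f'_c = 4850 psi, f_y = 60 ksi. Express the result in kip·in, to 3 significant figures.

M_n ≈ 866 kip·in

T = A_s f_y = 1.08 × 60 = 64.8 kips.
a = T/(0.85 f'_c b) = 64.8/(0.85 × 4.85 × 14.7) = 1.069 in.
M_n = T(d − a/2) = 64.8 × (13.9 − 0.5345) = 866.1 kip·in.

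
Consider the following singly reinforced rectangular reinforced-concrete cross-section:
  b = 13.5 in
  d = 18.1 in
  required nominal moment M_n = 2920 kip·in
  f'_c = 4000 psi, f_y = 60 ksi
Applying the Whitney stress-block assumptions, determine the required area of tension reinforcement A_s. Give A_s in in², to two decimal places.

A_s ≈ 3.02 in²

From M_n = 0.85 f'_c a b (d − a/2):
a = d − √(d² − 2M_n/(0.85 f'_c b)) = 18.1 − √(18.1² − 2 × 2920/(0.85 × 4 × 13.5)) = 3.945 in.
A_s = 0.85 f'_c a b / f_y = 0.85 × 4 × 3.945 × 13.5 / 60 = 3.018 in².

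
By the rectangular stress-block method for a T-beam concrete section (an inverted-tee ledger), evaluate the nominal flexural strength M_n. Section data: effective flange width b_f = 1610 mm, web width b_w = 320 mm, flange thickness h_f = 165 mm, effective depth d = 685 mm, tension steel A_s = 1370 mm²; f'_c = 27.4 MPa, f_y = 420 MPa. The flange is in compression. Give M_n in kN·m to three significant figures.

M_n ≈ 390 kN·m

Tension: T = A_s f_y = 1370 × 420 = 575400 N.
Try a within the flange: a = T/(0.85 f'_c b_f) = 575400/(0.85 × 27.4 × 1610) = 15.35 mm.
Since a = 15.35 ≤ h_f = 165 mm, the stress block lies entirely in the flange; analyse as a rectangular beam of width b_f.
M_n = T(d − a/2) = 575400 × (685 − 7.675) = 389.73 × 10⁶ N·mm.
M_n = 389.73 kN·m.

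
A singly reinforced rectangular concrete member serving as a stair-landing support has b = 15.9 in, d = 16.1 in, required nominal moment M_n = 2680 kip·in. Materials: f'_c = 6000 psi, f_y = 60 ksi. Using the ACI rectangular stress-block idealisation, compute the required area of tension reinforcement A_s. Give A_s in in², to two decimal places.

A_s ≈ 2.98 in²

From M_n = 0.85 f'_c a b (d − a/2):
a = d − √(d² − 2M_n/(0.85 f'_c b)) = 16.1 − √(16.1² − 2 × 2680/(0.85 × 6 × 15.9)) = 2.204 in.
A_s = 0.85 f'_c a b / f_y = 0.85 × 6 × 2.204 × 15.9 / 60 = 2.979 in².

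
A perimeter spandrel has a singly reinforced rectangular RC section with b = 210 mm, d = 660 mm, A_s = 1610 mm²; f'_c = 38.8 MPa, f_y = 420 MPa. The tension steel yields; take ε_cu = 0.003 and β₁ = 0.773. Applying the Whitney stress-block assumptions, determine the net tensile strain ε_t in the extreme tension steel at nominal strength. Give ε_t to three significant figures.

a = A_s f_y/(0.85 f'_c b) = 97.63 mm.
β₁ = 0.773, so c = a/β₁ = 97.63/0.773 = 126.30 mm.
From the linear strain diagram with ε_cu = 0.003: ε_t = 0.003 (d − c)/c = 0.003 × (660 − 126.30)/126.30 = 0.0127.
Since ε_t ≥ 0.005, the section is tension-controlled.

ε_t ≈ 0.0127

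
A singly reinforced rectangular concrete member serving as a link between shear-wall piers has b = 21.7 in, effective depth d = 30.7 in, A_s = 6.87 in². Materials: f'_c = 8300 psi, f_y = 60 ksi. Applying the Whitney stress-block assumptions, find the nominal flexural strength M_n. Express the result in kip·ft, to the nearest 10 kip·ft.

T = A_s f_y = 6.87 × 60 = 412.2 kips.
a = T/(0.85 f'_c b) = 412.2/(0.85 × 8.3 × 21.7) = 2.692 in.
M_n = T(d − a/2) = 412.2 × (30.7 − 1.346) = 12099.7 kip·in = 12099.7/12 = 1008.31 kip·ft.

M_n ≈ 1010 kip·ft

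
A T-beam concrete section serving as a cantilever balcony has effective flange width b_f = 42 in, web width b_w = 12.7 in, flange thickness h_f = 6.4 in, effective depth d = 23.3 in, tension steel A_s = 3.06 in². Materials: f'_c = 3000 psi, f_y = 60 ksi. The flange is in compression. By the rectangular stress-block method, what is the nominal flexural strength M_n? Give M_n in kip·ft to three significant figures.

M_n ≈ 343 kip·ft

Tension: T = A_s f_y = 3.06 × 60 = 183.6 kips.
Try a within the flange: a = T/(0.85 f'_c b_f) = 183.6/(0.85 × 3 × 42) = 1.714 in.
Since a = 1.714 ≤ h_f = 6.4 in, the stress block lies entirely in the flange; analyse as a rectangular beam of width b_f.
M_n = T(d − a/2) = 183.6 × (23.3 − 0.857) = 4120.5 kip·in.
M_n = 4120.5/12 = 343.38 kip·ft.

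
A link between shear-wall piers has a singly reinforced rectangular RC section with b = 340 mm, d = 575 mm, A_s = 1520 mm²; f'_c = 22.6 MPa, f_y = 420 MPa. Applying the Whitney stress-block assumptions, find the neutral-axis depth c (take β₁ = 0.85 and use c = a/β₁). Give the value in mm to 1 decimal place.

T = A_s f_y = 1520 × 420 = 638400 N = 638.4 kN.
Setting C = 0.85 f'_c a b equal to T: a = 638400/(0.85 × 22.6 × 340) = 97.743 mm.
With β₁ = 0.85, c = a/β₁ = 97.743/0.85 = 115.0 mm.

c ≈ 115.0 mm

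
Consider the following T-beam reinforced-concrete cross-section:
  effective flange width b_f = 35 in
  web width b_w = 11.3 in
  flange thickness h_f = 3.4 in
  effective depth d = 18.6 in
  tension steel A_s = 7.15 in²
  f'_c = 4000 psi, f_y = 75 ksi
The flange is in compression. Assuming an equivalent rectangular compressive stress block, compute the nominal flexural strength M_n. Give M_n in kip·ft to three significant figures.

Tension: T = A_s f_y = 7.15 × 75 = 536.25 kips.
Try a within the flange: a = T/(0.85 f'_c b_f) = 536.25/(0.85 × 4 × 35) = 4.506 in.
a = 4.506 > h_f = 3.4 in: the block extends into the web. Split into flange-overhang and web parts.
C_f = 0.85 f'_c (b_f − b_w) h_f = 0.85 × 4 × (35 − 11.3) × 3.4 = 274.0 kips.
Remaining web compression depth: a_w = (T − C_f)/(0.85 f'_c b_w) = (536.25 − 274.0)/(0.85 × 4 × 11.3) = 6.826 in.
M_n = C_f(d − h_f/2) + (T − C_f)(d − a_w/2) = 274.0 × (18.6 − 1.7) + 262.25 × (18.6 − 3.413) = 4630.6 + 3982.8 = 8613.4 kip·in.
M_n = 8613.4/12 = 717.78 kip·ft.

M_n ≈ 718 kip·ft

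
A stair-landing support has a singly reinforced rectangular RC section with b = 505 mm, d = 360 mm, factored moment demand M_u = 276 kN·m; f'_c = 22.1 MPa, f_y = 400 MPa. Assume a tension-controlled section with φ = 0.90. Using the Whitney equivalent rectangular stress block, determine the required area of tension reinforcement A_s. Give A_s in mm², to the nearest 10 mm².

A_s ≈ 2490 mm²

M_n = M_u/φ = 276/0.90 = 306.667 kN·m.
With M_n = 0.85 f'_c a b (d − a/2), solve the quadratic for a:
a = d − √(d² − 2M_n/(0.85 f'_c b)) = 360 − √(360² − 2 × 306.667×10⁶/(0.85 × 22.1 × 505)) = 105.15 mm.
A_s = 0.85 f'_c a b / f_y = 0.85 × 22.1 × 105.15 × 505 / 400 = 2493.7 mm².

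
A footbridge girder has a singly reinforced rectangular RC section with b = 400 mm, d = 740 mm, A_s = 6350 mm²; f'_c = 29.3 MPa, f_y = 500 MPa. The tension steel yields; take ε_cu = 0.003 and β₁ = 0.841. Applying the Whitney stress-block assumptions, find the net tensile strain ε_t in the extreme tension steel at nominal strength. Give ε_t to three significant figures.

a = A_s f_y/(0.85 f'_c b) = 318.71 mm.
β₁ = 0.841, so c = a/β₁ = 318.71/0.841 = 378.97 mm.
From the linear strain diagram with ε_cu = 0.003: ε_t = 0.003 (d − c)/c = 0.003 × (740 − 378.97)/378.97 = 0.00286.
ε_t < 0.004 — the section is over-reinforced for flexure under ACI limits.

ε_t ≈ 0.00286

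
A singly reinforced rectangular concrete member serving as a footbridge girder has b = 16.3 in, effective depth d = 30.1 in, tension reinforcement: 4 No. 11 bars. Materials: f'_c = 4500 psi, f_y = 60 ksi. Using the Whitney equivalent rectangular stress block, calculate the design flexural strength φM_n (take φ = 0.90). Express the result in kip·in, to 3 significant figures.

φM_n ≈ 9130 kip·in

A_s = 4 × 1.56 = 6.24 in².
T = A_s f_y = 6.24 × 60 = 374.4 kips.
a = T/(0.85 f'_c b) = 374.4/(0.85 × 4.5 × 16.3) = 6.005 in.
M_n = T(d − a/2) = 374.4 × (30.1 − 3.0025) = 10145.3 kip·in.
φM_n = 0.90 × 10145.3 = 9130.8 kip·in.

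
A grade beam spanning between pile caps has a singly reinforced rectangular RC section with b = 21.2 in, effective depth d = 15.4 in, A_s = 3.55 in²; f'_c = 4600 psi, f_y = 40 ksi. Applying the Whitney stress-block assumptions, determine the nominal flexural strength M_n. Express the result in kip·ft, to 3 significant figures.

T = A_s f_y = 3.55 × 40 = 142 kips.
a = T/(0.85 f'_c b) = 142/(0.85 × 4.6 × 21.2) = 1.713 in.
M_n = T(d − a/2) = 142 × (15.4 − 0.8565) = 2065.2 kip·in = 2065.2/12 = 172.10 kip·ft.

M_n ≈ 172 kip·ft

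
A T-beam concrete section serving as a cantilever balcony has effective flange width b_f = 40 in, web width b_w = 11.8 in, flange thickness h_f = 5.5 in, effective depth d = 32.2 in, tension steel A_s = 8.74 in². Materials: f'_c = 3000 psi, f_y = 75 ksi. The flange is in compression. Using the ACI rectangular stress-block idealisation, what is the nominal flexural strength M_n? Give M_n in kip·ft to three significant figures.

Tension: T = A_s f_y = 8.74 × 75 = 655.5 kips.
Try a within the flange: a = T/(0.85 f'_c b_f) = 655.5/(0.85 × 3 × 40) = 6.426 in.
a = 6.426 > h_f = 5.5 in: the block extends into the web. Split into flange-overhang and web parts.
C_f = 0.85 f'_c (b_f − b_w) h_f = 0.85 × 3 × (40 − 11.8) × 5.5 = 395.5 kips.
Remaining web compression depth: a_w = (T − C_f)/(0.85 f'_c b_w) = (655.5 − 395.5)/(0.85 × 3 × 11.8) = 8.641 in.
M_n = C_f(d − h_f/2) + (T − C_f)(d − a_w/2) = 395.5 × (32.2 − 2.75) + 260 × (32.2 − 4.3205) = 11647.5 + 7248.7 = 18896.2 kip·in.
M_n = 18896.2/12 = 1574.68 kip·ft.

M_n ≈ 1570 kip·ft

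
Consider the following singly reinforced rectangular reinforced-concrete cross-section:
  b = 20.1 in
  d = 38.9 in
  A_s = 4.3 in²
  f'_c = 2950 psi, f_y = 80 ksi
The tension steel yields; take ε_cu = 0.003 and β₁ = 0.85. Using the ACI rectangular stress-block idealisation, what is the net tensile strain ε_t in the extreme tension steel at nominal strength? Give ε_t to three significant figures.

a = A_s f_y/(0.85 f'_c b) = 6.825 in.
β₁ = 0.85, so c = a/β₁ = 6.825/0.85 = 8.029 in.
From the linear strain diagram with ε_cu = 0.003: ε_t = 0.003 (d − c)/c = 0.003 × (38.9 − 8.029)/8.029 = 0.0115.
Since ε_t ≥ 0.005, the section is tension-controlled.

ε_t ≈ 0.0115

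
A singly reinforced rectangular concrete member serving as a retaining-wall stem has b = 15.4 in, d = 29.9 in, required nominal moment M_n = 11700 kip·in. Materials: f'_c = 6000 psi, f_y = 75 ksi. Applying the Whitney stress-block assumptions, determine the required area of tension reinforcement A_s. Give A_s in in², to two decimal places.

A_s ≈ 5.74 in²

From M_n = 0.85 f'_c a b (d − a/2):
a = d − √(d² − 2M_n/(0.85 f'_c b)) = 29.9 − √(29.9² − 2 × 11700/(0.85 × 6 × 15.4)) = 5.485 in.
A_s = 0.85 f'_c a b / f_y = 0.85 × 6 × 5.485 × 15.4 / 75 = 5.744 in².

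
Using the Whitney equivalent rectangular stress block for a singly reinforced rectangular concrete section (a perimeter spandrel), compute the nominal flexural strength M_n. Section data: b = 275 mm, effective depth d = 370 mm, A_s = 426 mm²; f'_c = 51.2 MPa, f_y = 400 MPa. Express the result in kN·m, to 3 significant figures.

T = A_s f_y = 426 × 400 = 170400 N = 170.4 kN.
From C = T: a = T/(0.85 f'_c b) = 170400/(0.85 × 51.2 × 275) = 14.24 mm.
M_n = T(d − a/2) = 170.4 kN × (370 − 7.12) mm = 61.83 kN·m.

M_n ≈ 61.8 kN·m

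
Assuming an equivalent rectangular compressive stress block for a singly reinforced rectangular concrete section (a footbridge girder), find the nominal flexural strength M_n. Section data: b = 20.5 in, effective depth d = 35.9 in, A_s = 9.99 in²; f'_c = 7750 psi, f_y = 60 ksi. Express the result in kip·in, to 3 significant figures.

T = A_s f_y = 9.99 × 60 = 599.4 kips.
a = T/(0.85 f'_c b) = 599.4/(0.85 × 7.75 × 20.5) = 4.439 in.
M_n = T(d − a/2) = 599.4 × (35.9 − 2.2195) = 20188.1 kip·in.

M_n ≈ 20200 kip·in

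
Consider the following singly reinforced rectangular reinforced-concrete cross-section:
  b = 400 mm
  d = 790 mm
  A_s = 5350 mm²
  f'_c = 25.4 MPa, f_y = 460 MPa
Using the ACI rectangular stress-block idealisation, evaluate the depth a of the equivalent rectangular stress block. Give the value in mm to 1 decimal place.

a ≈ 285.0 mm

T = A_s f_y = 5350 × 460 = 2461000 N = 2461 kN.
Setting C = 0.85 f'_c a b equal to T: a = 2461000/(0.85 × 25.4 × 400) = 285.0 mm.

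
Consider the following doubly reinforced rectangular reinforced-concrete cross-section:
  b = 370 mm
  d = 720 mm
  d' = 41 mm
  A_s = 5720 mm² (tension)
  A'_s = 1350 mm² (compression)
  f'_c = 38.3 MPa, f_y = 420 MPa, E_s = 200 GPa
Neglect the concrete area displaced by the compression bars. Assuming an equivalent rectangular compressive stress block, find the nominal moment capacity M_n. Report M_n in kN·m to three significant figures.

Assume both tension and compression steel yield.
Net tension couple steel: A_s − A'_s = 4370 mm².
a = (A_s − A'_s) f_y / (0.85 f'_c b) = 1835400/(0.85 × 38.3 × 370) = 152.37 mm.
c = a/β₁ = 152.37/0.776 = 196.35 mm; ε'_s = 0.003(c − d')/c = 0.0024 ≥ f_y/E_s = 0.0021, so compression steel does yield.
M_n = (A_s − A'_s) f_y (d − a/2) + A'_s f_y (d − d') = [1835400 × (720 − 76.185) + 567000 × (720 − 41)] × 10⁻⁶ = 1181.66 + 384.99 = 1566.65 kN·m.

M_n ≈ 1570 kN·m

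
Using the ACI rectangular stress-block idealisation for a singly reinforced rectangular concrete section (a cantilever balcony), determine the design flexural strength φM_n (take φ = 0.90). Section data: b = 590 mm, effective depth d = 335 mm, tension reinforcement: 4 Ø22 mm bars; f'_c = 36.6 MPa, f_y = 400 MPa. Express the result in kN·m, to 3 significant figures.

φM_n ≈ 174 kN·m

A_s = 4 × 380 = 1520 mm².
T = A_s f_y = 1520 × 400 = 608000 N = 608 kN.
From C = T: a = T/(0.85 f'_c b) = 608000/(0.85 × 36.6 × 590) = 33.12 mm.
M_n = T(d − a/2) = 608 kN × (335 − 16.56) mm = 193.61 kN·m.
φM_n = 0.90 × 193.61 = 174.25 kN·m.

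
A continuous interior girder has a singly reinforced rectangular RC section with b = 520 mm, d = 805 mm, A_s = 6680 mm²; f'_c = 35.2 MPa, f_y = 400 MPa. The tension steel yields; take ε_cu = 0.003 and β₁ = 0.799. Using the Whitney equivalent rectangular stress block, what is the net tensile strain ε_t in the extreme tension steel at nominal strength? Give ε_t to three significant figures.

ε_t ≈ 0.00824

a = A_s f_y/(0.85 f'_c b) = 171.74 mm.
β₁ = 0.799, so c = a/β₁ = 171.74/0.799 = 214.94 mm.
From the linear strain diagram with ε_cu = 0.003: ε_t = 0.003 (d − c)/c = 0.003 × (805 − 214.94)/214.94 = 0.00824.
Since ε_t ≥ 0.005, the section is tension-controlled.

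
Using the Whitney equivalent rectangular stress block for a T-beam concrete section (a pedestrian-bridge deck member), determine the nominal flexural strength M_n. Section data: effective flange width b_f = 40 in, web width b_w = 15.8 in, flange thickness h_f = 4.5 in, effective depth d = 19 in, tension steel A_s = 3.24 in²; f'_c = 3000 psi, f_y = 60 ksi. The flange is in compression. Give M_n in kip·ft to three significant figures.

M_n ≈ 292 kip·ft

Tension: T = A_s f_y = 3.24 × 60 = 194.4 kips.
Try a within the flange: a = T/(0.85 f'_c b_f) = 194.4/(0.85 × 3 × 40) = 1.906 in.
Since a = 1.906 ≤ h_f = 4.5 in, the stress block lies entirely in the flange; analyse as a rectangular beam of width b_f.
M_n = T(d − a/2) = 194.4 × (19 − 0.953) = 3508.3 kip·in.
M_n = 3508.3/12 = 292.36 kip·ft.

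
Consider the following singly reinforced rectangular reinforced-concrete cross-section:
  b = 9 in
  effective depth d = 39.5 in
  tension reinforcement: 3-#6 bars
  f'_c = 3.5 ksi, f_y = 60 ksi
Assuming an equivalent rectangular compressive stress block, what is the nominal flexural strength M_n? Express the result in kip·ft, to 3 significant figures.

A_s = 3 × 0.44 = 1.32 in².
T = A_s f_y = 1.32 × 60 = 79.2 kips.
a = T/(0.85 f'_c b) = 79.2/(0.85 × 3.5 × 9) = 2.958 in.
M_n = T(d − a/2) = 79.2 × (39.5 − 1.479) = 3011.3 kip·in = 3011.3/12 = 250.94 kip·ft.

M_n ≈ 251 kip·ft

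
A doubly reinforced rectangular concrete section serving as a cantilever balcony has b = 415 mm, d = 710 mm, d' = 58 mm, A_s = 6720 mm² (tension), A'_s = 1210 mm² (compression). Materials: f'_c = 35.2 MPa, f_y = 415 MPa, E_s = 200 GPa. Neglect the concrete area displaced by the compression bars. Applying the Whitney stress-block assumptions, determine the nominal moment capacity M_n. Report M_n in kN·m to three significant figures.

Assume both tension and compression steel yield.
Net tension couple steel: A_s − A'_s = 5510 mm².
a = (A_s − A'_s) f_y / (0.85 f'_c b) = 2286650/(0.85 × 35.2 × 415) = 184.16 mm.
c = a/β₁ = 184.16/0.799 = 230.49 mm; ε'_s = 0.003(c − d')/c = 0.0022 ≥ f_y/E_s = 0.0021, so compression steel does yield.
M_n = (A_s − A'_s) f_y (d − a/2) + A'_s f_y (d − d') = [2286650 × (710 − 92.08) + 502150 × (710 − 58)] × 10⁻⁶ = 1412.97 + 327.40 = 1740.37 kN·m.

M_n ≈ 1740 kN·m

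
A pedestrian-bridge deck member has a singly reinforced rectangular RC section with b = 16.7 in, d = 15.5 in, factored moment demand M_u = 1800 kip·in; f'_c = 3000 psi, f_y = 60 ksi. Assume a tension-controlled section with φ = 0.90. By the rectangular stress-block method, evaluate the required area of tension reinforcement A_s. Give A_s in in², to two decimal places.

A_s ≈ 2.42 in²

M_n = M_u/φ = 1800/0.90 = 2000 kip·in.
From M_n = 0.85 f'_c a b (d − a/2):
a = d − √(d² − 2M_n/(0.85 f'_c b)) = 15.5 − √(15.5² − 2 × 2000/(0.85 × 3 × 16.7)) = 3.404 in.
A_s = 0.85 f'_c a b / f_y = 0.85 × 3 × 3.404 × 16.7 / 60 = 2.416 in².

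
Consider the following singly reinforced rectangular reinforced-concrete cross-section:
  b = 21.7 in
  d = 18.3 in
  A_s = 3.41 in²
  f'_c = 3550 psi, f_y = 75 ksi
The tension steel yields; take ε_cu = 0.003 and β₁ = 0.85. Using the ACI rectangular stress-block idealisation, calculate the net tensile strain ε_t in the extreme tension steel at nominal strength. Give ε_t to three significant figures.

ε_t ≈ 0.00895

a = A_s f_y/(0.85 f'_c b) = 3.906 in.
β₁ = 0.85, so c = a/β₁ = 3.906/0.85 = 4.595 in.
From the linear strain diagram with ε_cu = 0.003: ε_t = 0.003 (d − c)/c = 0.003 × (18.3 − 4.595)/4.595 = 0.00895.
Since ε_t ≥ 0.005, the section is tension-controlled.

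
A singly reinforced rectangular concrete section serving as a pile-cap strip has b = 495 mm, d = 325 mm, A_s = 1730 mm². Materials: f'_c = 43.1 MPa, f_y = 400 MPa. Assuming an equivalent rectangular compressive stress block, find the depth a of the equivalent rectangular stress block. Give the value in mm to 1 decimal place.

a ≈ 38.2 mm

T = A_s f_y = 1730 × 400 = 692000 N = 692 kN.
Setting C = 0.85 f'_c a b equal to T: a = 692000/(0.85 × 43.1 × 495) = 38.2 mm.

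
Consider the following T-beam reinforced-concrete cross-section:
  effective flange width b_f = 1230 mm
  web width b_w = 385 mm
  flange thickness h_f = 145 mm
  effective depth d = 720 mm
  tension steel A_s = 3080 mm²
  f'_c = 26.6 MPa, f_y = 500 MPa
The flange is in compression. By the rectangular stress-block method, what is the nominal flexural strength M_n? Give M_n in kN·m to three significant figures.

M_n ≈ 1070 kN·m

Tension: T = A_s f_y = 3080 × 500 = 1540000 N.
Try a within the flange: a = T/(0.85 f'_c b_f) = 1540000/(0.85 × 26.6 × 1230) = 55.38 mm.
Since a = 55.38 ≤ h_f = 145 mm, the stress block lies entirely in the flange; analyse as a rectangular beam of width b_f.
M_n = T(d − a/2) = 1540000 × (720 − 27.69) = 1066.16 × 10⁶ N·mm.
M_n = 1066.16 kN·m.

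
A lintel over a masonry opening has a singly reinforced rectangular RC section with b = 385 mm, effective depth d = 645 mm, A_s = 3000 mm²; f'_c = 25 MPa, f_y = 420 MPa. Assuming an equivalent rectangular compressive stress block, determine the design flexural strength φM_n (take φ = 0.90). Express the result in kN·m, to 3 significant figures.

φM_n ≈ 644 kN·m

T = A_s f_y = 3000 × 420 = 1260000 N = 1260 kN.
From C = T: a = T/(0.85 f'_c b) = 1260000/(0.85 × 25 × 385) = 154.01 mm.
M_n = T(d − a/2) = 1260 kN × (645 − 77.005) mm = 715.67 kN·m.
φM_n = 0.90 × 715.67 = 644.10 kN·m.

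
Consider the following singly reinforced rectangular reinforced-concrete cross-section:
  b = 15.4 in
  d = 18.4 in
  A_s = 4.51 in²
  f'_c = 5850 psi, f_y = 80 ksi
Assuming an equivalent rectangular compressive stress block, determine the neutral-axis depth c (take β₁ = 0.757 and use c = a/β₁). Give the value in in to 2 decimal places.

c ≈ 6.22 in

T = A_s f_y = 4.51 × 80 = 360.8 kips.
a = T/(0.85 f'_c b) = 360.8/(0.85 × 5.85 × 15.4) = 4.7116 in.
With β₁ = 0.757, c = a/β₁ = 4.7116/0.757 = 6.22 in.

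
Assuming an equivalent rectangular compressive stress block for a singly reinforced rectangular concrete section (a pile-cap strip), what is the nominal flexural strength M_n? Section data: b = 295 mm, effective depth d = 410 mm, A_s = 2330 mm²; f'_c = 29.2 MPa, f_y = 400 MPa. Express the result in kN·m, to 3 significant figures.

T = A_s f_y = 2330 × 400 = 932000 N = 932 kN.
From C = T: a = T/(0.85 f'_c b) = 932000/(0.85 × 29.2 × 295) = 127.29 mm.
M_n = T(d − a/2) = 932 kN × (410 − 63.645) mm = 322.80 kN·m.

M_n ≈ 323 kN·m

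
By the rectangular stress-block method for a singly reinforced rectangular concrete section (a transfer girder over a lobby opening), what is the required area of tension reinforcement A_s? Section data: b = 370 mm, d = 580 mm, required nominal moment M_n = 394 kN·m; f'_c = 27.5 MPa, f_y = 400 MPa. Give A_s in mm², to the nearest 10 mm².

With M_n = 0.85 f'_c a b (d − a/2), solve the quadratic for a:
a = d − √(d² − 2M_n/(0.85 f'_c b)) = 580 − √(580² − 2 × 394×10⁶/(0.85 × 27.5 × 370)) = 84.73 mm.
A_s = 0.85 f'_c a b / f_y = 0.85 × 27.5 × 84.73 × 370 / 400 = 1832.0 mm².

A_s ≈ 1830 mm²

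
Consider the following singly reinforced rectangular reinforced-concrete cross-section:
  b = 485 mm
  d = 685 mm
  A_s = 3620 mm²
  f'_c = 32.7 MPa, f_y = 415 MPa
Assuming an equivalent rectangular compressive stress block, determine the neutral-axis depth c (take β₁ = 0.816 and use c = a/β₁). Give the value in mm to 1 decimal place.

c ≈ 136.6 mm

T = A_s f_y = 3620 × 415 = 1502300 N = 1502.3 kN.
Setting C = 0.85 f'_c a b equal to T: a = 1502300/(0.85 × 32.7 × 485) = 111.442 mm.
With β₁ = 0.816, c = a/β₁ = 111.442/0.816 = 136.6 mm.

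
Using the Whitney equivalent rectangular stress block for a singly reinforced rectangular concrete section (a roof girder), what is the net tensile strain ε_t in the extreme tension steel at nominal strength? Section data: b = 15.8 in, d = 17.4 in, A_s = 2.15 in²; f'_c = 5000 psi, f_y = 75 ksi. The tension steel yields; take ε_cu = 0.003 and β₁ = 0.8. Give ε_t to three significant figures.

ε_t ≈ 0.0144

a = A_s f_y/(0.85 f'_c b) = 2.401 in.
β₁ = 0.8, so c = a/β₁ = 2.401/0.8 = 3.001 in.
From the linear strain diagram with ε_cu = 0.003: ε_t = 0.003 (d − c)/c = 0.003 × (17.4 − 3.001)/3.001 = 0.0144.
Since ε_t ≥ 0.005, the section is tension-controlled.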